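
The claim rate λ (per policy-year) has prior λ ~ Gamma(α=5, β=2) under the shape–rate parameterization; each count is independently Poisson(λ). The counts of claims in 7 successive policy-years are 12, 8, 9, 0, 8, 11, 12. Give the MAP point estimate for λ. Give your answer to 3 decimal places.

Σxᵢ = 12+8+9+0+8+11+12 = 60, with n = 7.
Posterior ∝ λ^4e^(−2λ) · λ^60e^(−7λ) = λ^64e^(−9λ), i.e. Gamma(shape=65, rate=9).
The mode of a Gamma(a, b) with a ≥ 1 (shape–rate) is (a−1)/b = 64/9 ≈ 7.111.

λ̂_MAP = 7.111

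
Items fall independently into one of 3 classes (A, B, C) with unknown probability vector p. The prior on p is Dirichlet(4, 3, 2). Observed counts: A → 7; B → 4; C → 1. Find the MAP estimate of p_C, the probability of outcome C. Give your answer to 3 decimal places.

The posterior is Dirichlet(αᵢ + nᵢ) = Dirichlet(11, 7, 3).
For a Dirichlet(a₁,…,a_K) with all aᵢ > 1, the mode has j-th component (aⱼ − 1)/(Σaᵢ − K).
Here Σaᵢ = 21 and K = 3, so p_C = (3 − 1)/(21 − 3) = 2/18 ≈ 0.111.

MAP estimate of p_C = 0.111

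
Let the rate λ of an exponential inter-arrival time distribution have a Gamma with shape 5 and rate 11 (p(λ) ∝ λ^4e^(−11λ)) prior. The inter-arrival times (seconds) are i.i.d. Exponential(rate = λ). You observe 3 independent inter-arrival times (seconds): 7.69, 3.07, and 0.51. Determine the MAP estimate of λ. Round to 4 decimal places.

The Exponential(rate=λ) likelihood is ∝ λ^n e^(−λΣtᵢ). Here n = 3 and Σtᵢ = 7.69 + 3.07 + 0.51 = 11.27.
Posterior ∝ λ^4e^(−11λ) · λ^3e^(−11.27λ) = λ^7e^(−22.27λ), i.e. Gamma(8, 22.27).
Mode = (a−1)/b = 7/22.27 ≈ 0.3143.

λ̂_MAP = 0.3143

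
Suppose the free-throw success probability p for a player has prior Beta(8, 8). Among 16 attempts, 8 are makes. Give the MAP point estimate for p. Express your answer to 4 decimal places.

p̂_MAP = 0.5000

Prior: Beta(8, 8).
Data: 8 successes in 16 trials. The binomial likelihood contributes p^8(1−p)^8, so the posterior is Beta(8+8, 8+8) = Beta(16, 16).
For Beta(a, b) with a, b > 1 the mode is (a−1)/(a+b−2) = 15/30 ≈ 0.5000.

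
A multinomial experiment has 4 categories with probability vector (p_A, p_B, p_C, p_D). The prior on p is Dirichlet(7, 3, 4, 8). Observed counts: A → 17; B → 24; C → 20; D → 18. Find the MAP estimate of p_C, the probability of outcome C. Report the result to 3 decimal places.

The posterior is Dirichlet(αᵢ + nᵢ) = Dirichlet(24, 27, 24, 26).
For a Dirichlet(a₁,…,a_K) with all aᵢ > 1, the mode has j-th component (aⱼ − 1)/(Σaᵢ − K).
Here Σaᵢ = 101 and K = 4, so p_C = (24 − 1)/(101 − 4) = 23/97 ≈ 0.237.

MAP estimate of p_C = 0.237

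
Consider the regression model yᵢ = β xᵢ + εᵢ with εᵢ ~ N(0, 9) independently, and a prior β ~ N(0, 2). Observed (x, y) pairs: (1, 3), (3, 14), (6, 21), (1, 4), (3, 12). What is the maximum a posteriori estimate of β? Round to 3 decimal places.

log p(β | y) = −Σ(yᵢ − βxᵢ)²/(2·9) − β²/(2·2) + const.
Setting the derivative to zero: Σxᵢ(yᵢ − βxᵢ)/9 − β/2 = 0, so β = Σxᵢyᵢ / (Σxᵢ² + σ²/τ²).
Σxᵢyᵢ = 1·3 + 3·14 + 6·21 + 1·4 + 3·12 = 211; Σxᵢ² = 56; σ²/τ² = 4.5.
β̂_MAP = 211 / (56 + 4.5) = 211/60.5 ≈ 3.488.

β̂_MAP = 3.488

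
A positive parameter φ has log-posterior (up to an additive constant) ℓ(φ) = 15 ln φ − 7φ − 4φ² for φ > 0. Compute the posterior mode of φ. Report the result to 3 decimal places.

φ̂_MAP = 1.000

ℓ'(φ) = 15/φ − 7 − 8φ. Setting this to zero and multiplying by φ: 8φ² + 7φ − 15 = 0.
φ = (−7 + √(7² + 4·8·15)) / (2·8) = (−7 + √529) / 16 = (−7 + 23)/16 = 1.
ℓ''(φ) = −15/φ² − 8 < 0, confirming a maximum.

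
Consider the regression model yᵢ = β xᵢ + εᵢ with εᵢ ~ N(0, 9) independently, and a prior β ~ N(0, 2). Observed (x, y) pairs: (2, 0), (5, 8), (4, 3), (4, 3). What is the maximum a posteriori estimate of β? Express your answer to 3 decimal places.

log p(β | y) = −Σ(yᵢ − βxᵢ)²/(2·9) − β²/(2·2) + const.
Setting the derivative to zero: Σxᵢ(yᵢ − βxᵢ)/9 − β/2 = 0, so β = Σxᵢyᵢ / (Σxᵢ² + σ²/τ²).
Σxᵢyᵢ = 2·0 + 5·8 + 4·3 + 4·3 = 64; Σxᵢ² = 61; σ²/τ² = 4.5.
β̂_MAP = 64 / (61 + 4.5) = 64/65.5 ≈ 0.977.

β̂_MAP = 0.977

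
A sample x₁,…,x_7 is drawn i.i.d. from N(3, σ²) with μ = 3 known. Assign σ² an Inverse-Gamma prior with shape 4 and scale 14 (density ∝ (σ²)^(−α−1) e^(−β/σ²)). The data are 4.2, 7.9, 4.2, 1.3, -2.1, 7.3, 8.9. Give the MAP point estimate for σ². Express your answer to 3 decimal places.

Sum of squared deviations about the known mean: SS = (4.2−3)² + (7.9−3)² + (4.2−3)² + (1.3−3)² + (-2.1−3)² + (7.3−3)² + (8.9−3)² = 109.09.
The Normal likelihood contributes (σ²)^(−n/2) exp(−SS/(2σ²)), so the posterior is Inverse-Gamma(α + n/2, β + SS/2) = Inverse-Gamma(7.5, 68.545).
The mode of Inverse-Gamma(a, b) is b/(a+1) = 68.545/8.5 ≈ 8.064.

σ̂²_MAP = 8.064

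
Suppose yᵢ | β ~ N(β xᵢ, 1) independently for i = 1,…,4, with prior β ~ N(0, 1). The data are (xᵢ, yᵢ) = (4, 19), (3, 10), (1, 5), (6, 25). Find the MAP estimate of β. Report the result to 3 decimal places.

β̂_MAP = 4.143

log p(β | y) = −Σ(yᵢ − βxᵢ)²/(2·1) − β²/(2·1) + const.
Setting the derivative to zero: Σxᵢ(yᵢ − βxᵢ)/1 − β/1 = 0, so β = Σxᵢyᵢ / (Σxᵢ² + σ²/τ²).
Σxᵢyᵢ = 4·19 + 3·10 + 1·5 + 6·25 = 261; Σxᵢ² = 62; σ²/τ² = 1.
β̂_MAP = 261 / (62 + 1) = 261/63 ≈ 4.143.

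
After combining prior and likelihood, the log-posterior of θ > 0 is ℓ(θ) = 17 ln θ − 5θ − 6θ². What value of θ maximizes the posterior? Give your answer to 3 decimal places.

θ̂_MAP = 1.000

ℓ'(θ) = 17/θ − 5 − 12θ. Setting this to zero and multiplying by θ: 12θ² + 5θ − 17 = 0.
θ = (−5 + √(5² + 4·12·17)) / (2·12) = (−5 + √841) / 24 = (−5 + 29)/24 = 1.
ℓ''(θ) = −17/θ² − 12 < 0, confirming a maximum.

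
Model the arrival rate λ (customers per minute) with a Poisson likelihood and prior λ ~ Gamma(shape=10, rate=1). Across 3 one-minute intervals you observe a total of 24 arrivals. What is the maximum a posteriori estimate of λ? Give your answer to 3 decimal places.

Σxᵢ = 24, n = 3.
Posterior ∝ λ^9e^(−1λ) · λ^24e^(−3λ) = λ^33e^(−4λ), i.e. Gamma(shape=34, rate=4).
The mode of a Gamma(a, b) with a ≥ 1 (shape–rate) is (a−1)/b = 33/4 ≈ 8.250.

λ̂_MAP = 8.250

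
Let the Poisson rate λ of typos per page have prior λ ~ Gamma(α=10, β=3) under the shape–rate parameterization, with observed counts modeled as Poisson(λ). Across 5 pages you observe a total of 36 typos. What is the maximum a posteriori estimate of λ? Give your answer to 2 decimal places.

λ̂_MAP = 5.63

Σxᵢ = 36, n = 5.
Posterior ∝ λ^9e^(−3λ) · λ^36e^(−5λ) = λ^45e^(−8λ), i.e. Gamma(shape=46, rate=8).
The mode of a Gamma(a, b) with a ≥ 1 (shape–rate) is (a−1)/b = 45/8 ≈ 5.63.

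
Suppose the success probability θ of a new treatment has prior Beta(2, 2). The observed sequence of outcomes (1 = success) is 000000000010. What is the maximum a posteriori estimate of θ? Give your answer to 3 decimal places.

Prior: Beta(2, 2).
Data: 1 success in 12 trials (from the sequence). The binomial likelihood contributes θ(1−θ)^11, so the posterior is Beta(2+1, 2+11) = Beta(3, 13).
For Beta(a, b) with a, b > 1 the mode is (a−1)/(a+b−2) = 2/14 ≈ 0.143.

θ̂_MAP = 0.143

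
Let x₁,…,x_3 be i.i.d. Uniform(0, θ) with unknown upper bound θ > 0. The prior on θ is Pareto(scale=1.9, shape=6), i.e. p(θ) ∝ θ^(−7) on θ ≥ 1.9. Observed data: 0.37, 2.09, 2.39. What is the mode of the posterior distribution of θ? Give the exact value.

θ̂_MAP = 2.39

The Uniform(0, θ) likelihood is θ^(−n) for θ ≥ max(xᵢ), zero otherwise. Here max(xᵢ) = 2.39.
Posterior ∝ θ^(−7) · θ^(−3) = θ^(−10) on θ ≥ max(1.9, 2.39) = 2.39.
This density is strictly decreasing in θ, so the posterior mode lies at the lower boundary of the support.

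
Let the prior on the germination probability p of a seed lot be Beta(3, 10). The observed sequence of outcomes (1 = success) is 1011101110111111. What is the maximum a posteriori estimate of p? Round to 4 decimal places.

p̂_MAP = 0.5556

Prior: Beta(3, 10).
Data: 13 successes in 16 trials (from the sequence). The binomial likelihood contributes p^13(1−p)^3, so the posterior is Beta(3+13, 10+3) = Beta(16, 13).
For Beta(a, b) with a, b > 1 the mode is (a−1)/(a+b−2) = 15/27 ≈ 0.5556.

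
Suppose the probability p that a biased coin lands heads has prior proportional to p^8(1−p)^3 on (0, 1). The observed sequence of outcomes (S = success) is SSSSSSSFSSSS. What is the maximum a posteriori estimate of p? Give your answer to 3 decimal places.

The prior density ∝ p^8(1−p)^3 is the kernel of Beta(9, 4).
Data: 11 successes in 12 trials (from the sequence). The binomial likelihood contributes p^11(1−p)^1, so the posterior is Beta(9+11, 4+1) = Beta(20, 5).
For Beta(a, b) with a, b > 1 the mode is (a−1)/(a+b−2) = 19/23 ≈ 0.826.

p̂_MAP = 0.826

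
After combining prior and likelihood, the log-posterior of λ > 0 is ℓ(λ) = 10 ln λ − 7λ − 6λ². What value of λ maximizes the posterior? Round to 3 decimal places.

ℓ'(λ) = 10/λ − 7 − 12λ. Setting this to zero and multiplying by λ: 12λ² + 7λ − 10 = 0.
λ = (−7 + √(7² + 4·12·10)) / (2·12) = (−7 + √529) / 24 = (−7 + 23)/24 = 2/3.
ℓ''(λ) = −10/λ² − 12 < 0, confirming a maximum.

λ̂_MAP = 0.667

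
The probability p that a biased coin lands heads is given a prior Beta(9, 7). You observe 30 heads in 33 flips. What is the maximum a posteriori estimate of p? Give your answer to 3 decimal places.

Prior: Beta(9, 7).
Data: 30 successes in 33 trials. The binomial likelihood contributes p^30(1−p)^3, so the posterior is Beta(9+30, 7+3) = Beta(39, 10).
For Beta(a, b) with a, b > 1 the mode is (a−1)/(a+b−2) = 38/47 ≈ 0.809.

p̂_MAP = 0.809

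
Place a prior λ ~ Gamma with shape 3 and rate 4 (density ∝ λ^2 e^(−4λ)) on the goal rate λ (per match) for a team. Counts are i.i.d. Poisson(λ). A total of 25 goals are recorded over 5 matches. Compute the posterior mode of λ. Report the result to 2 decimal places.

Σxᵢ = 25, n = 5.
Posterior ∝ λ^2e^(−4λ) · λ^25e^(−5λ) = λ^27e^(−9λ), i.e. Gamma(shape=28, rate=9).
The mode of a Gamma(a, b) with a ≥ 1 (shape–rate) is (a−1)/b = 27/9 ≈ 3.00.

λ̂_MAP = 3.00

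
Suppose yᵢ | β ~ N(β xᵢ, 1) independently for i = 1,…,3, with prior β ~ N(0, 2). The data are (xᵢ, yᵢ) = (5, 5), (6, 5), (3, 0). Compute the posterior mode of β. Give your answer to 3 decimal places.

log p(β | y) = −Σ(yᵢ − βxᵢ)²/(2·1) − β²/(2·2) + const.
Setting the derivative to zero: Σxᵢ(yᵢ − βxᵢ)/1 − β/2 = 0, so β = Σxᵢyᵢ / (Σxᵢ² + σ²/τ²).
Σxᵢyᵢ = 5·5 + 6·5 + 3·0 = 55; Σxᵢ² = 70; σ²/τ² = 0.5.
β̂_MAP = 55 / (70 + 0.5) = 55/70.5 ≈ 0.780.

β̂_MAP = 0.780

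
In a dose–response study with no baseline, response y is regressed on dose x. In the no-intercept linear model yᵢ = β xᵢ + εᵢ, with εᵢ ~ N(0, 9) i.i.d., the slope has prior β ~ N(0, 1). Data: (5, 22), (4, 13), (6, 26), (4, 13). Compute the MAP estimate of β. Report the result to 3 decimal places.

β̂_MAP = 3.627

log p(β | y) = −Σ(yᵢ − βxᵢ)²/(2·9) − β²/(2·1) + const.
Setting the derivative to zero: Σxᵢ(yᵢ − βxᵢ)/9 − β/1 = 0, so β = Σxᵢyᵢ / (Σxᵢ² + σ²/τ²).
Σxᵢyᵢ = 5·22 + 4·13 + 6·26 + 4·13 = 370; Σxᵢ² = 93; σ²/τ² = 9.
β̂_MAP = 370 / (93 + 9) = 370/102 ≈ 3.627.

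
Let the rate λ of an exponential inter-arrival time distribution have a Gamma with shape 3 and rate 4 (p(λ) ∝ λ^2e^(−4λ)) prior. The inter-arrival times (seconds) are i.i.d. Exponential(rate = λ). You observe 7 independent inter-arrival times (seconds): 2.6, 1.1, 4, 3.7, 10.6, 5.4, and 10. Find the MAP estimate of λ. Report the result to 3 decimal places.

The Exponential(rate=λ) likelihood is ∝ λ^n e^(−λΣtᵢ). Here n = 7 and Σtᵢ = 2.6 + 1.1 + 4 + 3.7 + 10.6 + 5.4 + 10 = 37.4.
Posterior ∝ λ^2e^(−4λ) · λ^7e^(−37.4λ) = λ^9e^(−41.4λ), i.e. Gamma(10, 41.4).
Mode = (a−1)/b = 9/41.4 ≈ 0.217.

λ̂_MAP = 0.217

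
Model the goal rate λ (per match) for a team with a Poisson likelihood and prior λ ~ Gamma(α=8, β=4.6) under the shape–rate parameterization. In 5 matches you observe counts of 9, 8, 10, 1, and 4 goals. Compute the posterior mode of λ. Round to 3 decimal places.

λ̂_MAP = 4.063

Σxᵢ = 9+8+10+1+4 = 32, with n = 5.
Posterior ∝ λ^7e^(−4.6λ) · λ^32e^(−5λ) = λ^39e^(−9.6λ), i.e. Gamma(shape=40, rate=9.6).
The mode of a Gamma(a, b) with a ≥ 1 (shape–rate) is (a−1)/b = 39/9.6 ≈ 4.063.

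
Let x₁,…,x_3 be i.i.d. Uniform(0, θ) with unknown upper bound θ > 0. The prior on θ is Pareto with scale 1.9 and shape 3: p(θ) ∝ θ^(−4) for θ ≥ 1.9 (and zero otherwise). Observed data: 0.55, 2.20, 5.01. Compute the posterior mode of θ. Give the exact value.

θ̂_MAP = 5.01

The Uniform(0, θ) likelihood is θ^(−n) for θ ≥ max(xᵢ), zero otherwise. Here max(xᵢ) = 5.01.
Posterior ∝ θ^(−4) · θ^(−3) = θ^(−7) on θ ≥ max(1.9, 5.01) = 5.01.
This density is strictly decreasing in θ, so the posterior mode lies at the lower boundary of the support.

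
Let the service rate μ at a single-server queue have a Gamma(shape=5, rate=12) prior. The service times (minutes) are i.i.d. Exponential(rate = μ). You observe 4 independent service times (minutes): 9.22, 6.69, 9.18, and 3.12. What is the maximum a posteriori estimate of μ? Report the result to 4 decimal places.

μ̂_MAP = 0.1990

The Exponential(rate=μ) likelihood is ∝ μ^n e^(−μΣtᵢ). Here n = 4 and Σtᵢ = 9.22 + 6.69 + 9.18 + 3.12 = 28.21.
Posterior ∝ μ^4e^(−12μ) · μ^4e^(−28.21μ) = μ^8e^(−40.21μ), i.e. Gamma(9, 40.21).
Mode = (a−1)/b = 8/40.21 ≈ 0.1990.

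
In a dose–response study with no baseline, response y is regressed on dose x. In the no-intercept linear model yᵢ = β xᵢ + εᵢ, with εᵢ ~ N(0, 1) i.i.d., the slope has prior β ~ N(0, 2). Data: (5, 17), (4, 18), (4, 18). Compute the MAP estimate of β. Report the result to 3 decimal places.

β̂_MAP = 3.983

log p(β | y) = −Σ(yᵢ − βxᵢ)²/(2·1) − β²/(2·2) + const.
Setting the derivative to zero: Σxᵢ(yᵢ − βxᵢ)/1 − β/2 = 0, so β = Σxᵢyᵢ / (Σxᵢ² + σ²/τ²).
Σxᵢyᵢ = 5·17 + 4·18 + 4·18 = 229; Σxᵢ² = 57; σ²/τ² = 0.5.
β̂_MAP = 229 / (57 + 0.5) = 229/57.5 ≈ 3.983.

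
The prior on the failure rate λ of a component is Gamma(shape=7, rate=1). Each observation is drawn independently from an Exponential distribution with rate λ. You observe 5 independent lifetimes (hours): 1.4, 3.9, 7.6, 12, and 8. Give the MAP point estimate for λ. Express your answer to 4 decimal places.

λ̂_MAP = 0.3245

The Exponential(rate=λ) likelihood is ∝ λ^n e^(−λΣtᵢ). Here n = 5 and Σtᵢ = 1.4 + 3.9 + 7.6 + 12 + 8 = 32.9.
Posterior ∝ λ^6e^(−1λ) · λ^5e^(−32.9λ) = λ^11e^(−33.9λ), i.e. Gamma(12, 33.9).
Mode = (a−1)/b = 11/33.9 ≈ 0.3245.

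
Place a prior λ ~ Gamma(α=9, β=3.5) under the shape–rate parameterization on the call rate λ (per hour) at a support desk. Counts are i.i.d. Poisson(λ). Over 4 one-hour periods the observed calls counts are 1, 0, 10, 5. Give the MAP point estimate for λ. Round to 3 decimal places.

λ̂_MAP = 3.200

Σxᵢ = 1+0+10+5 = 16, with n = 4.
Posterior ∝ λ^8e^(−3.5λ) · λ^16e^(−4λ) = λ^24e^(−7.5λ), i.e. Gamma(shape=25, rate=7.5).
The mode of a Gamma(a, b) with a ≥ 1 (shape–rate) is (a−1)/b = 24/7.5 ≈ 3.200.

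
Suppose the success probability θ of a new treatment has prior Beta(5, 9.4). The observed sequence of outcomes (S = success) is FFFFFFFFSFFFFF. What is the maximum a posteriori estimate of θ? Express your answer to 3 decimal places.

Prior: Beta(5, 9.4).
Data: 1 success in 14 trials (from the sequence). The binomial likelihood contributes θ(1−θ)^13, so the posterior is Beta(5+1, 9.4+13) = Beta(6, 22.4).
For Beta(a, b) with a, b > 1 the mode is (a−1)/(a+b−2) = 5/26.4 ≈ 0.189.

θ̂_MAP = 0.189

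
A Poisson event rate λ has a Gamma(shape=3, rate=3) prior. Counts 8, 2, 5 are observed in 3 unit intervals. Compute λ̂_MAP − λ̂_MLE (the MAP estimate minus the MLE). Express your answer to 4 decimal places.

MAP − MLE = -2.1667

Σxᵢ = 15. Posterior is Gamma(18, 6); MAP = (18−1)/6 = 17/6 ≈ 2.83333.
MLE = x̄ = 15/3 ≈ 5.00000.
Difference = 17/6 − 15/3 = -13/6 ≈ -2.1667.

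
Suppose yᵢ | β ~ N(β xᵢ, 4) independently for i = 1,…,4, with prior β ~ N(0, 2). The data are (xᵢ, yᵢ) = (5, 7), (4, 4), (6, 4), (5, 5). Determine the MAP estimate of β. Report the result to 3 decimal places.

β̂_MAP = 0.962

log p(β | y) = −Σ(yᵢ − βxᵢ)²/(2·4) − β²/(2·2) + const.
Setting the derivative to zero: Σxᵢ(yᵢ − βxᵢ)/4 − β/2 = 0, so β = Σxᵢyᵢ / (Σxᵢ² + σ²/τ²).
Σxᵢyᵢ = 5·7 + 4·4 + 6·4 + 5·5 = 100; Σxᵢ² = 102; σ²/τ² = 2.
β̂_MAP = 100 / (102 + 2) = 100/104 ≈ 0.962.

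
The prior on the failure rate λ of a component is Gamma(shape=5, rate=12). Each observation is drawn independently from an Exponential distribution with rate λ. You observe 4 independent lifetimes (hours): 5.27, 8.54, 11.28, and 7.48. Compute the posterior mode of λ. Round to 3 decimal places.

The Exponential(rate=λ) likelihood is ∝ λ^n e^(−λΣtᵢ). Here n = 4 and Σtᵢ = 5.27 + 8.54 + 11.28 + 7.48 = 32.57.
Posterior ∝ λ^4e^(−12λ) · λ^4e^(−32.57λ) = λ^8e^(−44.57λ), i.e. Gamma(9, 44.57).
Mode = (a−1)/b = 8/44.57 ≈ 0.179.

λ̂_MAP = 0.179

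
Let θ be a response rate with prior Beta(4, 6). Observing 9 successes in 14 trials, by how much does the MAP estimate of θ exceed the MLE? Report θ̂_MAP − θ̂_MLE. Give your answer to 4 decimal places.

MAP − MLE = -0.0974

Posterior is Beta(13, 11); MAP = (13−1)/(24−2) = 12/22 ≈ 0.54545.
MLE ignores the prior: θ̂_MLE = k/n = 9/14 ≈ 0.64286.
Difference = 12/22 − 9/14 = -15/154 ≈ -0.0974.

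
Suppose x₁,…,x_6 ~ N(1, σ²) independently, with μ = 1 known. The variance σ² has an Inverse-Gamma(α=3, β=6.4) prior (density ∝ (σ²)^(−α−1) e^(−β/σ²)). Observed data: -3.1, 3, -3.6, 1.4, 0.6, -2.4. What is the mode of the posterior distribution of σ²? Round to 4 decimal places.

σ̂²_MAP = 4.7607

Sum of squared deviations about the known mean: SS = (-3.1−1)² + (3−1)² + (-3.6−1)² + (1.4−1)² + (0.6−1)² + (-2.4−1)² = 53.85.
The Normal likelihood contributes (σ²)^(−n/2) exp(−SS/(2σ²)), so the posterior is Inverse-Gamma(α + n/2, β + SS/2) = Inverse-Gamma(6, 33.325).
The mode of Inverse-Gamma(a, b) is b/(a+1) = 33.325/7 ≈ 4.7607.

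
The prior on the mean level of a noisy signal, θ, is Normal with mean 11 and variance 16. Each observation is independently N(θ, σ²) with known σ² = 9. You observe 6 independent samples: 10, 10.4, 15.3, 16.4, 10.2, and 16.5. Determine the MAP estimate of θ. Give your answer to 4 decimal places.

θ̂_MAP = 12.9505

n = 6; x̄ = (10 + 10.4 + 15.3 + 16.4 + 10.2 + 16.5)/6 = 78.8/6 = 197/15 ≈ 13.1333.
For a Normal prior and Normal likelihood with known variance, the posterior is Normal; its mode equals its mean, the precision-weighted average.
Prior precision 1/σ₀² = 1/16 = 0.0625; data precision n/σ² = 6/9 = 2/3.
θ̂ = (0.0625·11 + (2/3)·(197/15)) / (0.0625 + 2/3) = (6799/720)/(35/48) = 6799/525 ≈ 12.9505.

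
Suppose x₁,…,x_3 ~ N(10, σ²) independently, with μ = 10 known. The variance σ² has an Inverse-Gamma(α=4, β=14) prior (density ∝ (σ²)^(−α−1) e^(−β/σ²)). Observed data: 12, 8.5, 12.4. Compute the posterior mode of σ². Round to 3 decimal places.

Sum of squared deviations about the known mean: SS = (12−10)² + (8.5−10)² + (12.4−10)² = 12.01.
The Normal likelihood contributes (σ²)^(−n/2) exp(−SS/(2σ²)), so the posterior is Inverse-Gamma(α + n/2, β + SS/2) = Inverse-Gamma(5.5, 20.005).
The mode of Inverse-Gamma(a, b) is b/(a+1) = 20.005/6.5 ≈ 3.078.

σ̂²_MAP = 3.078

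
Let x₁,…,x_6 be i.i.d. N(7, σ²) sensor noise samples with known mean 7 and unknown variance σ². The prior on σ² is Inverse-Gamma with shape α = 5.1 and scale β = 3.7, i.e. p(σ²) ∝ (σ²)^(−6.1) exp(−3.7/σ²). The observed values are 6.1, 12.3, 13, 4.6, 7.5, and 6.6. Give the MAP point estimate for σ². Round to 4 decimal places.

σ̂²_MAP = 4.3115

Sum of squared deviations about the known mean: SS = (6.1−7)² + (12.3−7)² + (13−7)² + (4.6−7)² + (7.5−7)² + (6.6−7)² = 71.07.
The Normal likelihood contributes (σ²)^(−n/2) exp(−SS/(2σ²)), so the posterior is Inverse-Gamma(α + n/2, β + SS/2) = Inverse-Gamma(8.1, 39.235).
The mode of Inverse-Gamma(a, b) is b/(a+1) = 39.235/9.1 ≈ 4.3115.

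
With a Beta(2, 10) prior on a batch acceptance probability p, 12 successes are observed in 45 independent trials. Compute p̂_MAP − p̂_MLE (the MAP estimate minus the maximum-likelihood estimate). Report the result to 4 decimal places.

MAP − MLE = -0.0303

Posterior is Beta(14, 43); MAP = (14−1)/(57−2) = 13/55 ≈ 0.23636.
MLE ignores the prior: p̂_MLE = k/n = 12/45 ≈ 0.26667.
Difference = 13/55 − 12/45 = -1/33 ≈ -0.0303.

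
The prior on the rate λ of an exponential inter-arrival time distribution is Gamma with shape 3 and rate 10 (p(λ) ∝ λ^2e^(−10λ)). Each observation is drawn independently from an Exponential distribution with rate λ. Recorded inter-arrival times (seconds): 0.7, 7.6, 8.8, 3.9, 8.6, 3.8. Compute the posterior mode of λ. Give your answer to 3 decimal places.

λ̂_MAP = 0.184

The Exponential(rate=λ) likelihood is ∝ λ^n e^(−λΣtᵢ). Here n = 6 and Σtᵢ = 0.7 + 7.6 + 8.8 + 3.9 + 8.6 + 3.8 = 33.4.
Posterior ∝ λ^2e^(−10λ) · λ^6e^(−33.4λ) = λ^8e^(−43.4λ), i.e. Gamma(9, 43.4).
Mode = (a−1)/b = 8/43.4 ≈ 0.184.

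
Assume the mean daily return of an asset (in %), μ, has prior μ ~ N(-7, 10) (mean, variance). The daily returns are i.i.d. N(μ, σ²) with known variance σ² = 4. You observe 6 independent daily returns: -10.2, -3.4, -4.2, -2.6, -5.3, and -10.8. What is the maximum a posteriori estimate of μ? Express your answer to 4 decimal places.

μ̂_MAP = -6.1406

n = 6; x̄ = ((-10.2) + (-3.4) + (-4.2) + (-2.6) + (-5.3) + (-10.8))/6 = -36.5/6 = -73/12 ≈ -6.0833.
For a Normal prior and Normal likelihood with known variance, the posterior is Normal; its mode equals its mean, the precision-weighted average.
Prior precision 1/σ₀² = 1/10 = 0.1; data precision n/σ² = 6/4 = 1.5.
μ̂ = (0.1·(-7) + 1.5·(-73/12)) / (0.1 + 1.5) = (-9.825)/1.6 = -6.140625 ≈ -6.1406.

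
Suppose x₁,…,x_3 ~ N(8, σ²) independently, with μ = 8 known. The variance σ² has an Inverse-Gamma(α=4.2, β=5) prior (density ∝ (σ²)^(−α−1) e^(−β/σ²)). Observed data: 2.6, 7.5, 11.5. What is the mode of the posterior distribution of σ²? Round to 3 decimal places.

Sum of squared deviations about the known mean: SS = (2.6−8)² + (7.5−8)² + (11.5−8)² = 41.66.
The Normal likelihood contributes (σ²)^(−n/2) exp(−SS/(2σ²)), so the posterior is Inverse-Gamma(α + n/2, β + SS/2) = Inverse-Gamma(5.7, 25.83).
The mode of Inverse-Gamma(a, b) is b/(a+1) = 25.83/6.7 ≈ 3.855.

σ̂²_MAP = 3.855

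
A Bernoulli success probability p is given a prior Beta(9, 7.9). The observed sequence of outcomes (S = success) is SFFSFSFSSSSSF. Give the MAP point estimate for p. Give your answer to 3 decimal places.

Prior: Beta(9, 7.9).
Data: 8 successes in 13 trials (from the sequence). The binomial likelihood contributes p^8(1−p)^5, so the posterior is Beta(9+8, 7.9+5) = Beta(17, 12.9).
For Beta(a, b) with a, b > 1 the mode is (a−1)/(a+b−2) = 16/27.9 ≈ 0.573.

p̂_MAP = 0.573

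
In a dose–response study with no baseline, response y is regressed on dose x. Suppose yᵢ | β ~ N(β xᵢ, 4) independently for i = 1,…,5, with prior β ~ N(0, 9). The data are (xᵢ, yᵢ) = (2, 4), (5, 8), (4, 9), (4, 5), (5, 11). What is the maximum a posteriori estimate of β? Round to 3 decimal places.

log p(β | y) = −Σ(yᵢ − βxᵢ)²/(2·4) − β²/(2·9) + const.
Setting the derivative to zero: Σxᵢ(yᵢ − βxᵢ)/4 − β/9 = 0, so β = Σxᵢyᵢ / (Σxᵢ² + σ²/τ²).
Σxᵢyᵢ = 2·4 + 5·8 + 4·9 + 4·5 + 5·11 = 159; Σxᵢ² = 86; σ²/τ² = 4/9.
β̂_MAP = 159 / (86 + 4/9) = 159/(778/9) = 1431/778 ≈ 1.839.

β̂_MAP = 1.839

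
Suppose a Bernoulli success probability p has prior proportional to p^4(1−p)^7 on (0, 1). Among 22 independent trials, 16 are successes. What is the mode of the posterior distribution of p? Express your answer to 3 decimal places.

The prior density ∝ p^4(1−p)^7 is the kernel of Beta(5, 8).
Data: 16 successes in 22 trials. The binomial likelihood contributes p^16(1−p)^6, so the posterior is Beta(5+16, 8+6) = Beta(21, 14).
For Beta(a, b) with a, b > 1 the mode is (a−1)/(a+b−2) = 20/33 ≈ 0.606.

p̂_MAP = 0.606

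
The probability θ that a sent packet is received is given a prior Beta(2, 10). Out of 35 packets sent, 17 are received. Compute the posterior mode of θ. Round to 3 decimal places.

Prior: Beta(2, 10).
Data: 17 successes in 35 trials. The binomial likelihood contributes θ^17(1−θ)^18, so the posterior is Beta(2+17, 10+18) = Beta(19, 28).
For Beta(a, b) with a, b > 1 the mode is (a−1)/(a+b−2) = 18/45 ≈ 0.400.

θ̂_MAP = 0.400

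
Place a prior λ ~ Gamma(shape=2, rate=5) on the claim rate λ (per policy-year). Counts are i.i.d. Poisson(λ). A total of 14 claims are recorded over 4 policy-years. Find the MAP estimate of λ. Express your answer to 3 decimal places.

Σxᵢ = 14, n = 4.
Posterior ∝ λe^(−5λ) · λ^14e^(−4λ) = λ^15e^(−9λ), i.e. Gamma(shape=16, rate=9).
The mode of a Gamma(a, b) with a ≥ 1 (shape–rate) is (a−1)/b = 15/9 ≈ 1.667.

λ̂_MAP = 1.667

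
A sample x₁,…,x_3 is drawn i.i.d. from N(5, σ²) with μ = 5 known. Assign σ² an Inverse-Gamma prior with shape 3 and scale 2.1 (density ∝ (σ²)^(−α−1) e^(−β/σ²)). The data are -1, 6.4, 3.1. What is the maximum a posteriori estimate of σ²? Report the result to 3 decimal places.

Sum of squared deviations about the known mean: SS = (-1−5)² + (6.4−5)² + (3.1−5)² = 41.57.
The Normal likelihood contributes (σ²)^(−n/2) exp(−SS/(2σ²)), so the posterior is Inverse-Gamma(α + n/2, β + SS/2) = Inverse-Gamma(4.5, 22.885).
The mode of Inverse-Gamma(a, b) is b/(a+1) = 22.885/5.5 ≈ 4.161.

σ̂²_MAP = 4.161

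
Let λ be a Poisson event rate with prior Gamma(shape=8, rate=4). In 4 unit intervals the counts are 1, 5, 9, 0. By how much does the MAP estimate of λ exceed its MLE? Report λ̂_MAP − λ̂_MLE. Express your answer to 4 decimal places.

Σxᵢ = 15. Posterior is Gamma(23, 8); MAP = (23−1)/8 = 22/8 ≈ 2.75000.
MLE = x̄ = 15/4 ≈ 3.75000.
Difference = 22/8 − 15/4 = -1 ≈ -1.0000.

MAP − MLE = -1.0000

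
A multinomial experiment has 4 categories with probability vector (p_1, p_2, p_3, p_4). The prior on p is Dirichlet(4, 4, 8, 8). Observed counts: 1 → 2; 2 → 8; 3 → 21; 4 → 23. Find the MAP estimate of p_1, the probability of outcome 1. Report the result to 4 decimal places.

The posterior is Dirichlet(αᵢ + nᵢ) = Dirichlet(6, 12, 29, 31).
For a Dirichlet(a₁,…,a_K) with all aᵢ > 1, the mode has j-th component (aⱼ − 1)/(Σaᵢ − K).
Here Σaᵢ = 78 and K = 4, so p_1 = (6 − 1)/(78 − 4) = 5/74 ≈ 0.0676.

MAP estimate: 0.0676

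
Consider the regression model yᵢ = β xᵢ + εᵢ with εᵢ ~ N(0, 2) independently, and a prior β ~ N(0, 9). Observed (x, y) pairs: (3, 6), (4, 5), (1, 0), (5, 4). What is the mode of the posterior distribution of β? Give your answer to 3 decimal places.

log p(β | y) = −Σ(yᵢ − βxᵢ)²/(2·2) − β²/(2·9) + const.
Setting the derivative to zero: Σxᵢ(yᵢ − βxᵢ)/2 − β/9 = 0, so β = Σxᵢyᵢ / (Σxᵢ² + σ²/τ²).
Σxᵢyᵢ = 3·6 + 4·5 + 1·0 + 5·4 = 58; Σxᵢ² = 51; σ²/τ² = 2/9.
β̂_MAP = 58 / (51 + 2/9) = 58/(461/9) = 522/461 ≈ 1.132.

β̂_MAP = 1.132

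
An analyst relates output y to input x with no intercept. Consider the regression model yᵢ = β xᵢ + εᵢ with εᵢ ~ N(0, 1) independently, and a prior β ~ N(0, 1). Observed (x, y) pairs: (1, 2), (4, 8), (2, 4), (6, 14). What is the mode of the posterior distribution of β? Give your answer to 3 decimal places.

β̂_MAP = 2.172

log p(β | y) = −Σ(yᵢ − βxᵢ)²/(2·1) − β²/(2·1) + const.
Setting the derivative to zero: Σxᵢ(yᵢ − βxᵢ)/1 − β/1 = 0, so β = Σxᵢyᵢ / (Σxᵢ² + σ²/τ²).
Σxᵢyᵢ = 1·2 + 4·8 + 2·4 + 6·14 = 126; Σxᵢ² = 57; σ²/τ² = 1.
β̂_MAP = 126 / (57 + 1) = 126/58 ≈ 2.172.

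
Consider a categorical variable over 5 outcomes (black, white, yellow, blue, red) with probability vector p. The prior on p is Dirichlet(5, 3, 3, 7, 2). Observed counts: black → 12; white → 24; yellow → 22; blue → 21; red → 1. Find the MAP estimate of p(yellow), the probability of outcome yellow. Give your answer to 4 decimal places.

The posterior is Dirichlet(αᵢ + nᵢ) = Dirichlet(17, 27, 25, 28, 3).
For a Dirichlet(a₁,…,a_K) with all aᵢ > 1, the mode has j-th component (aⱼ − 1)/(Σaᵢ − K).
Here Σaᵢ = 100 and K = 5, so p(yellow) = (25 − 1)/(100 − 5) = 24/95 ≈ 0.2526.

MAP estimate of p(yellow) = 0.2526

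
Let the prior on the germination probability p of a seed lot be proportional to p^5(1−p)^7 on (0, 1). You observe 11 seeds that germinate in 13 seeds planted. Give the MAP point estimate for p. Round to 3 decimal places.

p̂_MAP = 0.640

The prior density ∝ p^5(1−p)^7 is the kernel of Beta(6, 8).
Data: 11 successes in 13 trials. The binomial likelihood contributes p^11(1−p)^2, so the posterior is Beta(6+11, 8+2) = Beta(17, 10).
For Beta(a, b) with a, b > 1 the mode is (a−1)/(a+b−2) = 16/25 ≈ 0.640.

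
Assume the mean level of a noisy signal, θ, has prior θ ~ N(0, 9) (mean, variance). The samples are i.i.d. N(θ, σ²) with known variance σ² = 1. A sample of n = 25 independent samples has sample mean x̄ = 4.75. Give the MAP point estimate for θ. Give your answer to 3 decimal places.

n = 25, x̄ = 4.75.
For a Normal prior and Normal likelihood with known variance, the posterior is Normal; its mode equals its mean, the precision-weighted average.
Prior precision 1/σ₀² = 1/9; data precision n/σ² = 25/1 = 25.
θ̂ = ((1/9)·0 + 25·4.75) / (1/9 + 25) = 118.75/(226/9) = 4275/904 ≈ 4.729.

θ̂_MAP = 4.729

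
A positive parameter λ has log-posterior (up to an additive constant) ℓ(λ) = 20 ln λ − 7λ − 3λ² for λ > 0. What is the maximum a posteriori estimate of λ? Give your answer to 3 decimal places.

λ̂_MAP = 1.333

ℓ'(λ) = 20/λ − 7 − 6λ. Setting this to zero and multiplying by λ: 6λ² + 7λ − 20 = 0.
λ = (−7 + √(7² + 4·6·20)) / (2·6) = (−7 + √529) / 12 = (−7 + 23)/12 = 4/3.
ℓ''(λ) = −20/λ² − 6 < 0, confirming a maximum.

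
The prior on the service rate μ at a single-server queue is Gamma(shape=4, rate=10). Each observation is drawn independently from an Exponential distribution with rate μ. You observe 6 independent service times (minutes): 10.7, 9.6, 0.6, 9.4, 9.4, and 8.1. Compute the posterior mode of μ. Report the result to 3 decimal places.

μ̂_MAP = 0.156

The Exponential(rate=μ) likelihood is ∝ μ^n e^(−μΣtᵢ). Here n = 6 and Σtᵢ = 10.7 + 9.6 + 0.6 + 9.4 + 9.4 + 8.1 = 47.8.
Posterior ∝ μ^3e^(−10μ) · μ^6e^(−47.8μ) = μ^9e^(−57.8μ), i.e. Gamma(10, 57.8).
Mode = (a−1)/b = 9/57.8 ≈ 0.156.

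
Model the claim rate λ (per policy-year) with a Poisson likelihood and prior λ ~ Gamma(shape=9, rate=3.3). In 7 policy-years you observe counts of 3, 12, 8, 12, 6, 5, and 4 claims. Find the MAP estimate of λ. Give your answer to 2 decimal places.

Σxᵢ = 3+12+8+12+6+5+4 = 50, with n = 7.
Posterior ∝ λ^8e^(−3.3λ) · λ^50e^(−7λ) = λ^58e^(−10.3λ), i.e. Gamma(shape=59, rate=10.3).
The mode of a Gamma(a, b) with a ≥ 1 (shape–rate) is (a−1)/b = 58/10.3 ≈ 5.63.

λ̂_MAP = 5.63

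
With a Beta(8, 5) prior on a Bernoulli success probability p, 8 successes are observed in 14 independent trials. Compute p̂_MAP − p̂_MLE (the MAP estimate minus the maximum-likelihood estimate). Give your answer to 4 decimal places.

MAP − MLE = 0.0286

Posterior is Beta(16, 11); MAP = (16−1)/(27−2) = 15/25 ≈ 0.60000.
MLE ignores the prior: p̂_MLE = k/n = 8/14 ≈ 0.57143.
Difference = 15/25 − 8/14 = 1/35 ≈ 0.0286.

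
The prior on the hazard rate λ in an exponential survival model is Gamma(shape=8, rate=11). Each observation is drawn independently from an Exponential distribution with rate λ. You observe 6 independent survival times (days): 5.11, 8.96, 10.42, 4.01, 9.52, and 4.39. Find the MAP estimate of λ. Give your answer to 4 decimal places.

λ̂_MAP = 0.2434

The Exponential(rate=λ) likelihood is ∝ λ^n e^(−λΣtᵢ). Here n = 6 and Σtᵢ = 5.11 + 8.96 + 10.42 + 4.01 + 9.52 + 4.39 = 42.41.
Posterior ∝ λ^7e^(−11λ) · λ^6e^(−42.41λ) = λ^13e^(−53.41λ), i.e. Gamma(14, 53.41).
Mode = (a−1)/b = 13/53.41 ≈ 0.2434.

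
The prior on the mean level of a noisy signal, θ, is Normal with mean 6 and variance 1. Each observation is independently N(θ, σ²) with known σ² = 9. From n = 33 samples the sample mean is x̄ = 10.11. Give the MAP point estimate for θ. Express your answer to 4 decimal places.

n = 33, x̄ = 10.11.
For a Normal prior and Normal likelihood with known variance, the posterior is Normal; its mode equals its mean, the precision-weighted average.
Prior precision 1/σ₀² = 1/1 = 1; data precision n/σ² = 33/9 = 11/3.
θ̂ = (1·6 + (11/3)·10.11) / (1 + 11/3) = 43.07/(14/3) = 12921/1400 ≈ 9.2293.

θ̂_MAP = 9.2293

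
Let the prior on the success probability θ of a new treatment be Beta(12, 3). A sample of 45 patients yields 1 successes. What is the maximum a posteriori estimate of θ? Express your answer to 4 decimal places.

θ̂_MAP = 0.2069

Prior: Beta(12, 3).
Data: 1 success in 45 trials. The binomial likelihood contributes θ(1−θ)^44, so the posterior is Beta(12+1, 3+44) = Beta(13, 47).
For Beta(a, b) with a, b > 1 the mode is (a−1)/(a+b−2) = 12/58 ≈ 0.2069.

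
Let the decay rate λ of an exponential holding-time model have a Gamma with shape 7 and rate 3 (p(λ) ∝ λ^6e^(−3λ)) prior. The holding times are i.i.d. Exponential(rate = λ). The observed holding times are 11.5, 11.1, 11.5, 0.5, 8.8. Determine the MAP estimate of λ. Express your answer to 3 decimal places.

λ̂_MAP = 0.237

The Exponential(rate=λ) likelihood is ∝ λ^n e^(−λΣtᵢ). Here n = 5 and Σtᵢ = 11.5 + 11.1 + 11.5 + 0.5 + 8.8 = 43.4.
Posterior ∝ λ^6e^(−3λ) · λ^5e^(−43.4λ) = λ^11e^(−46.4λ), i.e. Gamma(12, 46.4).
Mode = (a−1)/b = 11/46.4 ≈ 0.237.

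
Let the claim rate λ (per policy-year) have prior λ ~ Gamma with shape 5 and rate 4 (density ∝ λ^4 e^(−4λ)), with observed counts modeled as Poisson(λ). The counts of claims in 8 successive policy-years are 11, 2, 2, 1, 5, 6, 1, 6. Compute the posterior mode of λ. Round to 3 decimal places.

λ̂_MAP = 3.167

Σxᵢ = 11+2+2+1+5+6+1+6 = 34, with n = 8.
Posterior ∝ λ^4e^(−4λ) · λ^34e^(−8λ) = λ^38e^(−12λ), i.e. Gamma(shape=39, rate=12).
The mode of a Gamma(a, b) with a ≥ 1 (shape–rate) is (a−1)/b = 38/12 ≈ 3.167.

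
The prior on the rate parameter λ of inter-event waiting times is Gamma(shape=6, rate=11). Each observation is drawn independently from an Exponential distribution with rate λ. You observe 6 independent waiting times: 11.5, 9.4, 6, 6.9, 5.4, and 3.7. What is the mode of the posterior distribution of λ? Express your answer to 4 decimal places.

λ̂_MAP = 0.2041

The Exponential(rate=λ) likelihood is ∝ λ^n e^(−λΣtᵢ). Here n = 6 and Σtᵢ = 11.5 + 9.4 + 6 + 6.9 + 5.4 + 3.7 = 42.9.
Posterior ∝ λ^5e^(−11λ) · λ^6e^(−42.9λ) = λ^11e^(−53.9λ), i.e. Gamma(12, 53.9).
Mode = (a−1)/b = 11/53.9 ≈ 0.2041.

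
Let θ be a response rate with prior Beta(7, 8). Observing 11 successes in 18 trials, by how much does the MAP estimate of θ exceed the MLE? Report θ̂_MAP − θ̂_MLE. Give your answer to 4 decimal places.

MAP − MLE = -0.0627

Posterior is Beta(18, 15); MAP = (18−1)/(33−2) = 17/31 ≈ 0.54839.
MLE ignores the prior: θ̂_MLE = k/n = 11/18 ≈ 0.61111.
Difference = 17/31 − 11/18 = -35/558 ≈ -0.0627.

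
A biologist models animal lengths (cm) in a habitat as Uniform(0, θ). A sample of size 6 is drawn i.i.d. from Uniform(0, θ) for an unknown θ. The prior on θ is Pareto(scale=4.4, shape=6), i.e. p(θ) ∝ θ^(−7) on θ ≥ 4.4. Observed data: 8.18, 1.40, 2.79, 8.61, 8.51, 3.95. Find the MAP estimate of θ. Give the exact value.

θ̂_MAP = 8.61

The Uniform(0, θ) likelihood is θ^(−n) for θ ≥ max(xᵢ), zero otherwise. Here max(xᵢ) = 8.61.
Posterior ∝ θ^(−7) · θ^(−6) = θ^(−13) on θ ≥ max(4.4, 8.61) = 8.61.
This density is strictly decreasing in θ, so the posterior mode lies at the lower boundary of the support.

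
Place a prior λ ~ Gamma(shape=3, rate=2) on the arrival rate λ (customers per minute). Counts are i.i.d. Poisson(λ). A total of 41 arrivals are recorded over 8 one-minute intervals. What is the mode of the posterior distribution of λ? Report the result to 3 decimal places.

Σxᵢ = 41, n = 8.
Posterior ∝ λ^2e^(−2λ) · λ^41e^(−8λ) = λ^43e^(−10λ), i.e. Gamma(shape=44, rate=10).
The mode of a Gamma(a, b) with a ≥ 1 (shape–rate) is (a−1)/b = 43/10 ≈ 4.300.

λ̂_MAP = 4.300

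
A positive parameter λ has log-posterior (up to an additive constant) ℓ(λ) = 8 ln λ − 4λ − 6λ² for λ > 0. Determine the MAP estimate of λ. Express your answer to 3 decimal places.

ℓ'(λ) = 8/λ − 4 − 12λ. Setting this to zero and multiplying by λ: 12λ² + 4λ − 8 = 0.
λ = (−4 + √(4² + 4·12·8)) / (2·12) = (−4 + √400) / 24 = (−4 + 20)/24 = 2/3.
ℓ''(λ) = −8/λ² − 12 < 0, confirming a maximum.

λ̂_MAP = 0.667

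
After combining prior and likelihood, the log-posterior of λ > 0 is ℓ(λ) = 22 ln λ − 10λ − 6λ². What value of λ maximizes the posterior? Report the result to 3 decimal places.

ℓ'(λ) = 22/λ − 10 − 12λ. Setting this to zero and multiplying by λ: 12λ² + 10λ − 22 = 0.
λ = (−10 + √(10² + 4·12·22)) / (2·12) = (−10 + √1156) / 24 = (−10 + 34)/24 = 1.
ℓ''(λ) = −22/λ² − 12 < 0, confirming a maximum.

λ̂_MAP = 1.000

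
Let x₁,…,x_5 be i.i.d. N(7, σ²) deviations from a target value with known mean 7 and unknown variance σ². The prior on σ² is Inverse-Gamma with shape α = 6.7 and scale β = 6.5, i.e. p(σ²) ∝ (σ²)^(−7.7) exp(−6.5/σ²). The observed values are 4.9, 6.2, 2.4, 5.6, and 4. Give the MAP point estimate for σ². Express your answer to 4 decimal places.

Sum of squared deviations about the known mean: SS = (4.9−7)² + (6.2−7)² + (2.4−7)² + (5.6−7)² + (4−7)² = 37.17.
The Normal likelihood contributes (σ²)^(−n/2) exp(−SS/(2σ²)), so the posterior is Inverse-Gamma(α + n/2, β + SS/2) = Inverse-Gamma(9.2, 25.085).
The mode of Inverse-Gamma(a, b) is b/(a+1) = 25.085/10.2 ≈ 2.4593.

σ̂²_MAP = 2.4593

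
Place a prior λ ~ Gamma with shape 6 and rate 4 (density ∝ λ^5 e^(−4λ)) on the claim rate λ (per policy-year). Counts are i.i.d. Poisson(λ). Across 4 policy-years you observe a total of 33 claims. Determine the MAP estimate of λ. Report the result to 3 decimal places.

Σxᵢ = 33, n = 4.
Posterior ∝ λ^5e^(−4λ) · λ^33e^(−4λ) = λ^38e^(−8λ), i.e. Gamma(shape=39, rate=8).
The mode of a Gamma(a, b) with a ≥ 1 (shape–rate) is (a−1)/b = 38/8 ≈ 4.750.

λ̂_MAP = 4.750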